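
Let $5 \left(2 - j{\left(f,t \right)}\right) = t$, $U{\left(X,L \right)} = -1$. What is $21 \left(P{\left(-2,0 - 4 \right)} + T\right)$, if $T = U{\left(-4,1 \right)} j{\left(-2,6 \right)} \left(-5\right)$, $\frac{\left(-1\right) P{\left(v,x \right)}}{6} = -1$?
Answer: $210$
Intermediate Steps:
$j{\left(f,t \right)} = 2 - \frac{t}{5}$
$P{\left(v,x \right)} = 6$ ($P{\left(v,x \right)} = \left(-6\right) \left(-1\right) = 6$)
$T = 4$ ($T = - (2 - \frac{6}{5}) \left(-5\right) = \left(-1\right) \frac{4}{5} \left(-5\right) = \left(- \frac{4}{5}\right) \left(-5\right) = 4$)
$21 \left(P{\left(-2,0 - 4 \right)} + T\right) = 21 \left(6 + 4\right) = 21 \cdot 10 = 210$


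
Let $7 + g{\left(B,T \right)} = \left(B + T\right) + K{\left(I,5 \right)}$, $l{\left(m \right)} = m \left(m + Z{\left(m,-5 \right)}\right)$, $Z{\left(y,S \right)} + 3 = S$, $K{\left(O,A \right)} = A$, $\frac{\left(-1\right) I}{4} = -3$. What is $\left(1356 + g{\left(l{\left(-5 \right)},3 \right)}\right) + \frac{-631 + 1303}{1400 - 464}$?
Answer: $\frac{55486}{39} \approx 1422.7$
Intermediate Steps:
$I = 12$ ($I = \left(-4\right) \left(-3\right) = 12$)
$Z{\left(y,S \right)} = -3 + S$
$l{\left(m \right)} = m \left(-8 + m\right)$ ($l{\left(m \right)} = m \left(m - 8\right) = m \left(-8 + m\right)$)
$g{\left(B,T \right)} = -2 + B + T$ ($g{\left(B,T \right)} = -7 + \left(\left(B + T\right) + 5\right) = -7 + \left(5 + B + T\right) = -2 + B + T$)
$\left(1356 + g{\left(l{\left(-5 \right)},3 \right)}\right) + \frac{-631 + 1303}{1400 - 464} = \left(1356 - \left(-1 + 5 \left(-8 - 5\right)\right)\right) + \frac{-631 + 1303}{1400 - 464} = \left(1356 - -66\right) + \frac{672}{936} = \left(1356 + \left(-2 + 65 + 3\right)\right) + 672 \cdot \frac{1}{936} = \left(1356 + 66\right) + \frac{28}{39} = 1422 + \frac{28}{39} = \frac{55486}{39}$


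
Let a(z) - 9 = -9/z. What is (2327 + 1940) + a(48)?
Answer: 68413/16 ≈ 4275.8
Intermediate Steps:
a(z) = 9 - 9/z
(2327 + 1940) + a(48) = (2327 + 1940) + (9 - 9/48) = 4267 + (9 - 9*1/48) = 4267 + (9 - 3/16) = 4267 + 141/16 = 68413/16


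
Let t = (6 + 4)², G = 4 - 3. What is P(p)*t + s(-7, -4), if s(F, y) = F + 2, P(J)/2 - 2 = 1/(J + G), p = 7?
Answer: 420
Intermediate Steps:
G = 1
P(J) = 4 + 2/(1 + J) (P(J) = 4 + 2/(J + 1) = 4 + 2/(1 + J))
s(F, y) = 2 + F
t = 100 (t = 10² = 100)
P(p)*t + s(-7, -4) = (2*(3 + 2*7)/(1 + 7))*100 + (2 - 7) = (2*(3 + 14)/8)*100 - 5 = (2*(⅛)*17)*100 - 5 = (17/4)*100 - 5 = 425 - 5 = 420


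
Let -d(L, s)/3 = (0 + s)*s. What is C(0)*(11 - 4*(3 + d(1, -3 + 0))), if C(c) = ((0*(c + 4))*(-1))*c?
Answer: 0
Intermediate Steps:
C(c) = 0 (C(c) = ((0*(4 + c))*(-1))*c = (0*(-1))*c = 0*c = 0)
d(L, s) = -3*s² (d(L, s) = -3*(0 + s)*s = -3*s*s = -3*s²)
C(0)*(11 - 4*(3 + d(1, -3 + 0))) = 0*(11 - 4*(3 - 3*(-3 + 0)²)) = 0*(11 - 4*(3 - 3*(-3)²)) = 0*(11 - 4*(3 - 3*9)) = 0*(11 - 4*(3 - 27)) = 0*(11 - 4*(-24)) = 0*(11 + 96) = 0*107 = 0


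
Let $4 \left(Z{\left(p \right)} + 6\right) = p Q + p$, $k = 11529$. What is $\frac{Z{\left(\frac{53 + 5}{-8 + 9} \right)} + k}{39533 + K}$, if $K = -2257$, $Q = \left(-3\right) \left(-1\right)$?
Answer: $\frac{11581}{37276} \approx 0.31068$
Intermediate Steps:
$Q = 3$
$Z{\left(p \right)} = -6 + p$ ($Z{\left(p \right)} = -6 + \frac{p 3 + p}{4} = -6 + \frac{3 p + p}{4} = -6 + \frac{4 p}{4} = -6 + p$)
$\frac{Z{\left(\frac{53 + 5}{-8 + 9} \right)} + k}{39533 + K} = \frac{\left(-6 + \frac{53 + 5}{-8 + 9}\right) + 11529}{39533 - 2257} = \frac{\left(-6 + \frac{58}{1}\right) + 11529}{37276} = \left(\left(-6 + 58 \cdot 1\right) + 11529\right) \frac{1}{37276} = \left(\left(-6 + 58\right) + 11529\right) \frac{1}{37276} = \left(52 + 11529\right) \frac{1}{37276} = 11581 \cdot \frac{1}{37276} = \frac{11581}{37276}$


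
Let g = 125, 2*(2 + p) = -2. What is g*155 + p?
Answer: 19372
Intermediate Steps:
p = -3 (p = -2 + (½)*(-2) = -2 - 1 = -3)
g*155 + p = 125*155 - 3 = 19375 - 3 = 19372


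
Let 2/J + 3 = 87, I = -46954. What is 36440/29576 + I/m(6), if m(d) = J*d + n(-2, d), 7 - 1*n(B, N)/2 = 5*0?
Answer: -1214671621/366003 ≈ -3318.7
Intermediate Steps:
n(B, N) = 14 (n(B, N) = 14 - 10*0 = 14 - 2*0 = 14 + 0 = 14)
J = 1/42 (J = 2/(-3 + 87) = 2/84 = 2*(1/84) = 1/42 ≈ 0.023810)
m(d) = 14 + d/42 (m(d) = d/42 + 14 = 14 + d/42)
36440/29576 + I/m(6) = 36440/29576 - 46954/(14 + (1/42)*6) = 36440*(1/29576) - 46954/(14 + 1/7) = 4555/3697 - 46954/99/7 = 4555/3697 - 46954*7/99 = 4555/3697 - 328678/99 = -1214671621/366003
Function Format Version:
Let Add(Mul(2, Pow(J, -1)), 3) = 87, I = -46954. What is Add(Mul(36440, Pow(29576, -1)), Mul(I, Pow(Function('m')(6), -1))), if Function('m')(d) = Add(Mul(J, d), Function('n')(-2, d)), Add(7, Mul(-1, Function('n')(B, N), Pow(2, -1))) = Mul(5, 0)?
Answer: Rational(-1214671621, 366003) ≈ -3318.7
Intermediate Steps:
Function('n')(B, N) = 14 (Function('n')(B, N) = Add(14, Mul(-2, Mul(5, 0))) = Add(14, Mul(-2, 0)) = Add(14, 0) = 14)
J = Rational(1, 42) (J = Mul(2, Pow(Add(-3, 87), -1)) = Mul(2, Pow(84, -1)) = Mul(2, Rational(1, 84)) = Rational(1, 42) ≈ 0.023810)
Function('m')(d) = Add(14, Mul(Rational(1, 42), d)) (Function('m')(d) = Add(Mul(Rational(1, 42), d), 14) = Add(14, Mul(Rational(1, 42), d)))
Add(Mul(36440, Pow(29576, -1)), Mul(I, Pow(Function('m')(6), -1))) = Add(Mul(36440, Pow(29576, -1)), Mul(-46954, Pow(Add(14, Mul(Rational(1, 42), 6)), -1))) = Add(Mul(36440, Rational(1, 29576)), Mul(-46954, Pow(Add(14, Rational(1, 7)), -1))) = Add(Rational(4555, 3697), Mul(-46954, Pow(Rational(99, 7), -1))) = Add(Rational(4555, 3697), Mul(-46954, Rational(7, 99))) = Add(Rational(4555, 3697), Rational(-328678, 99)) = Rational(-1214671621, 366003)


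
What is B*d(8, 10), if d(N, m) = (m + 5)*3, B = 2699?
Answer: 121455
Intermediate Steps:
d(N, m) = 15 + 3*m (d(N, m) = (5 + m)*3 = 15 + 3*m)
B*d(8, 10) = 2699*(15 + 3*10) = 2699*(15 + 30) = 2699*45 = 121455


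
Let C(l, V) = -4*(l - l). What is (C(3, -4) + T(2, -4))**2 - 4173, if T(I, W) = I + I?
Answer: -4157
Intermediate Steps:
T(I, W) = 2*I
C(l, V) = 0 (C(l, V) = -4*0 = 0)
(C(3, -4) + T(2, -4))**2 - 4173 = (0 + 2*2)**2 - 4173 = (0 + 4)**2 - 4173 = 4**2 - 4173 = 16 - 4173 = -4157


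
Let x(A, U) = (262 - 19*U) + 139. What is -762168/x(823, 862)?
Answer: 762168/15977 ≈ 47.704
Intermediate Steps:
x(A, U) = 401 - 19*U
-762168/x(823, 862) = -762168/(401 - 19*862) = -762168/(401 - 16378) = -762168/(-15977) = -762168*(-1/15977) = 762168/15977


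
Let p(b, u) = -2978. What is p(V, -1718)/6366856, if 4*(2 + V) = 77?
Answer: -1489/3183428 ≈ -0.00046773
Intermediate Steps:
V = 69/4 (V = -2 + (¼)*77 = -2 + 77/4 = 69/4 ≈ 17.250)
p(V, -1718)/6366856 = -2978/6366856 = -2978*1/6366856 = -1489/3183428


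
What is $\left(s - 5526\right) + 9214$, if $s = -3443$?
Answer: $245$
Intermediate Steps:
$\left(s - 5526\right) + 9214 = \left(-3443 - 5526\right) + 9214 = -8969 + 9214 = 245$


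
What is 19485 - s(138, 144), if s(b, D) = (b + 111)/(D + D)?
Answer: 1870477/96 ≈ 19484.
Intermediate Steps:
s(b, D) = (111 + b)/(2*D) (s(b, D) = (111 + b)/((2*D)) = (111 + b)*(1/(2*D)) = (111 + b)/(2*D))
19485 - s(138, 144) = 19485 - (111 + 138)/(2*144) = 19485 - 249/(2*144) = 19485 - 1*83/96 = 19485 - 83/96 = 1870477/96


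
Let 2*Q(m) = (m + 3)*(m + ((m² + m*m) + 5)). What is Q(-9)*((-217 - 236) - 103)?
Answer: 263544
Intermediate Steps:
Q(m) = (3 + m)*(5 + m + 2*m²)/2 (Q(m) = ((m + 3)*(m + ((m² + m*m) + 5)))/2 = ((3 + m)*(m + ((m² + m²) + 5)))/2 = ((3 + m)*(m + (2*m² + 5)))/2 = ((3 + m)*(m + (5 + 2*m²)))/2 = ((3 + m)*(5 + m + 2*m²))/2 = (3 + m)*(5 + m + 2*m²)/2)
Q(-9)*((-217 - 236) - 103) = (15/2 + (-9)³ + 4*(-9) + (7/2)*(-9)²)*((-217 - 236) - 103) = (15/2 - 729 - 36 + (7/2)*81)*(-453 - 103) = (15/2 - 729 - 36 + 567/2)*(-556) = -474*(-556) = 263544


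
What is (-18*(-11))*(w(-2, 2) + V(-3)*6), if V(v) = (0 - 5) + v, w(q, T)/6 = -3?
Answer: -13068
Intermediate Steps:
w(q, T) = -18 (w(q, T) = 6*(-3) = -18)
V(v) = -5 + v
(-18*(-11))*(w(-2, 2) + V(-3)*6) = (-18*(-11))*(-18 + (-5 - 3)*6) = 198*(-18 - 8*6) = 198*(-18 - 48) = 198*(-66) = -13068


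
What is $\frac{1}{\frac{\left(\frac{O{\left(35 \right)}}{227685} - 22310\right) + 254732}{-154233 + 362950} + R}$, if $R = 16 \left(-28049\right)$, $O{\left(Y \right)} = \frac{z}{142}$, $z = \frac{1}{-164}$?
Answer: $- \frac{1106686051616760}{496661760611032525681} \approx -2.2282 \cdot 10^{-6}$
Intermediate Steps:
$z = - \frac{1}{164} \approx -0.0060976$
$O{\left(Y \right)} = - \frac{1}{23288}$ ($O{\left(Y \right)} = - \frac{1}{164 \cdot 142} = \left(- \frac{1}{164}\right) \frac{1}{142} = - \frac{1}{23288}$)
$R = -448784$
$\frac{1}{\frac{\left(\frac{O{\left(35 \right)}}{227685} - 22310\right) + 254732}{-154233 + 362950} + R} = \frac{1}{\frac{\left(- \frac{1}{23288 \cdot 227685} - 22310\right) + 254732}{-154233 + 362950} - 448784} = \frac{1}{\frac{\left(\left(- \frac{1}{23288}\right) \frac{1}{227685} - 22310\right) + 254732}{208717} - 448784} = \frac{1}{\left(\left(- \frac{1}{5302328280} - 22310\right) + 254732\right) \frac{1}{208717} - 448784} = \frac{1}{\left(- \frac{118294943926801}{5302328280} + 254732\right) \frac{1}{208717} - 448784} = \frac{1}{\frac{1232377743494159}{5302328280} \cdot \frac{1}{208717} - 448784} = \frac{1}{\frac{1232377743494159}{1106686051616760} - 448784} = \frac{1}{- \frac{496661760611032525681}{1106686051616760}} = - \frac{1106686051616760}{496661760611032525681}$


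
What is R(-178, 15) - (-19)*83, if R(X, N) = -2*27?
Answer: 1523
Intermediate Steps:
R(X, N) = -54
R(-178, 15) - (-19)*83 = -54 - (-19)*83 = -54 - 1*(-1577) = -54 + 1577 = 1523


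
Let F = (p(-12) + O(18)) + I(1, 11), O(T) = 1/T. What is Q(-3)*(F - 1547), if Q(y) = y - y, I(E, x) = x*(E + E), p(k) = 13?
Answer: 0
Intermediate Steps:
I(E, x) = 2*E*x (I(E, x) = x*(2*E) = 2*E*x)
O(T) = 1/T
Q(y) = 0
F = 631/18 (F = (13 + 1/18) + 2*1*11 = (13 + 1/18) + 22 = 235/18 + 22 = 631/18 ≈ 35.056)
Q(-3)*(F - 1547) = 0*(631/18 - 1547) = 0*(-27215/18) = 0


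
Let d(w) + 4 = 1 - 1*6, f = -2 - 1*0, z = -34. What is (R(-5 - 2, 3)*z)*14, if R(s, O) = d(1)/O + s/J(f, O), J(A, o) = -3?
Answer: 952/3 ≈ 317.33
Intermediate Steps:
f = -2 (f = -2 + 0 = -2)
d(w) = -9 (d(w) = -4 + (1 - 1*6) = -4 + (1 - 6) = -4 - 5 = -9)
R(s, O) = -9/O - s/3 (R(s, O) = -9/O + s/(-3) = -9/O + s*(-⅓) = -9/O - s/3)
(R(-5 - 2, 3)*z)*14 = ((-9/3 - (-5 - 2)/3)*(-34))*14 = ((-9*⅓ - ⅓*(-7))*(-34))*14 = ((-3 + 7/3)*(-34))*14 = -⅔*(-34)*14 = (68/3)*14 = 952/3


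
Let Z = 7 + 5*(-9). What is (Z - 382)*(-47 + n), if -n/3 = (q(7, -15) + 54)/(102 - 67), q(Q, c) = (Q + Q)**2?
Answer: 28740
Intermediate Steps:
q(Q, c) = 4*Q**2 (q(Q, c) = (2*Q)**2 = 4*Q**2)
Z = -38 (Z = 7 - 45 = -38)
n = -150/7 (n = -3*(4*7**2 + 54)/(102 - 67) = -3*(4*49 + 54)/35 = -3*(196 + 54)/35 = -750/35 = -3*50/7 = -150/7 ≈ -21.429)
(Z - 382)*(-47 + n) = (-38 - 382)*(-47 - 150/7) = -420*(-479/7) = 28740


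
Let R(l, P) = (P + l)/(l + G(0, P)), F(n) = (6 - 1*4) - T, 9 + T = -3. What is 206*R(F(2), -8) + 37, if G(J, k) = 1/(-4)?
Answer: 6979/55 ≈ 126.89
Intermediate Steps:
G(J, k) = -1/4
T = -12 (T = -9 - 3 = -12)
F(n) = 14 (F(n) = (6 - 1*4) - 1*(-12) = (6 - 4) + 12 = 2 + 12 = 14)
R(l, P) = (P + l)/(-1/4 + l) (R(l, P) = (P + l)/(l - 1/4) = (P + l)/(-1/4 + l))
206*R(F(2), -8) + 37 = 206*(4*(-8 + 14)/(-1 + 4*14)) + 37 = 206*(4*6/(-1 + 56)) + 37 = 206*(4*6/55) + 37 = 206*(4*(1/55)*6) + 37 = 206*(24/55) + 37 = 4944/55 + 37 = 6979/55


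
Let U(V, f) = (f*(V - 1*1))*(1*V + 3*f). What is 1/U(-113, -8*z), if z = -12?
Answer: -1/1915200 ≈ -5.2214e-7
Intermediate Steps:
U(V, f) = f*(-1 + V)*(V + 3*f) (U(V, f) = (f*(V - 1))*(V + 3*f) = (f*(-1 + V))*(V + 3*f) = f*(-1 + V)*(V + 3*f))
1/U(-113, -8*z) = 1/((-8*(-12))*((-113)**2 - 1*(-113) - (-24)*(-12) + 3*(-113)*(-8*(-12)))) = 1/(96*(12769 + 113 - 3*96 + 3*(-113)*96)) = 1/(96*(12769 + 113 - 288 - 32544)) = 1/(96*(-19950)) = 1/(-1915200) = -1/1915200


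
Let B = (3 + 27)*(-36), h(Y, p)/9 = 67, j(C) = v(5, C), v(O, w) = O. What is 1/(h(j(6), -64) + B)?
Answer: -1/477 ≈ -0.0020964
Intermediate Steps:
j(C) = 5
h(Y, p) = 603 (h(Y, p) = 9*67 = 603)
B = -1080 (B = 30*(-36) = -1080)
1/(h(j(6), -64) + B) = 1/(603 - 1080) = 1/(-477) = -1/477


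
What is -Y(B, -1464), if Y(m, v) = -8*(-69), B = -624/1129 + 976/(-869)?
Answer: -552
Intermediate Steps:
B = -1644160/981101 (B = -624*1/1129 + 976*(-1/869) = -624/1129 - 976/869 = -1644160/981101 ≈ -1.6758)
Y(m, v) = 552
-Y(B, -1464) = -1*552 = -552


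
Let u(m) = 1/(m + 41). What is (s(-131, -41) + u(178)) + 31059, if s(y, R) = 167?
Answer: 6838495/219 ≈ 31226.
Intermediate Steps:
u(m) = 1/(41 + m)
(s(-131, -41) + u(178)) + 31059 = (167 + 1/(41 + 178)) + 31059 = (167 + 1/219) + 31059 = 36574/219 + 31059 = 6838495/219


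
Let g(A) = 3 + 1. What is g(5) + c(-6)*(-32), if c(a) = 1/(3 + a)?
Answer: 44/3 ≈ 14.667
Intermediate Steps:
g(A) = 4
g(5) + c(-6)*(-32) = 4 - 32/(3 - 6) = 4 - 32/(-3) = 4 - ⅓*(-32) = 4 + 32/3 = 44/3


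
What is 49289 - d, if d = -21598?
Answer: 70887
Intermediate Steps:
49289 - d = 49289 - 1*(-21598) = 49289 + 21598 = 70887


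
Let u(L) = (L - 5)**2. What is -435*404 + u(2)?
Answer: -175731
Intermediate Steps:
u(L) = (-5 + L)**2
-435*404 + u(2) = -435*404 + (-5 + 2)**2 = -175740 + (-3)**2 = -175740 + 9 = -175731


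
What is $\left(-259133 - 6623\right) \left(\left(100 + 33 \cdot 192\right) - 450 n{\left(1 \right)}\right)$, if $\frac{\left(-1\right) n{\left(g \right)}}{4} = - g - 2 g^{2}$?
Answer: $-275323216$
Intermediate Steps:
$n{\left(g \right)} = 4 g + 8 g^{2}$ ($n{\left(g \right)} = - 4 \left(- g - 2 g^{2}\right) = 4 g + 8 g^{2}$)
$\left(-259133 - 6623\right) \left(\left(100 + 33 \cdot 192\right) - 450 n{\left(1 \right)}\right) = \left(-259133 - 6623\right) \left(\left(100 + 33 \cdot 192\right) - 450 \cdot 4 \cdot 1 \left(1 + 2 \cdot 1\right)\right) = - 265756 \left(\left(100 + 6336\right) - 450 \cdot 4 \cdot 1 \left(1 + 2\right)\right) = - 265756 \left(6436 - 450 \cdot 4 \cdot 1 \cdot 3\right) = - 265756 \left(6436 - 5400\right) = \left(-265756\right) 1036 = -275323216$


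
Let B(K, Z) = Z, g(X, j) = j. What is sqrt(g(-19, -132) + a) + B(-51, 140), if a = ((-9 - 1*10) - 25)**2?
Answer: 140 + 2*sqrt(451) ≈ 182.47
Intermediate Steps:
a = 1936 (a = ((-9 - 10) - 25)**2 = (-19 - 25)**2 = (-44)**2 = 1936)
sqrt(g(-19, -132) + a) + B(-51, 140) = sqrt(-132 + 1936) + 140 = sqrt(1804) + 140 = 2*sqrt(451) + 140 = 140 + 2*sqrt(451)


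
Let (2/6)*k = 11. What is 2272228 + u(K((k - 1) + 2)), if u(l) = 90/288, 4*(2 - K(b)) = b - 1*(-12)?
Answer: 36355653/16 ≈ 2.2722e+6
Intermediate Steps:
k = 33 (k = 3*11 = 33)
K(b) = -1 - b/4 (K(b) = 2 - (b - 1*(-12))/4 = 2 - (b + 12)/4 = 2 - (12 + b)/4 = 2 + (-3 - b/4) = -1 - b/4)
u(l) = 5/16 (u(l) = 90*(1/288) = 5/16)
2272228 + u(K((k - 1) + 2)) = 2272228 + 5/16 = 36355653/16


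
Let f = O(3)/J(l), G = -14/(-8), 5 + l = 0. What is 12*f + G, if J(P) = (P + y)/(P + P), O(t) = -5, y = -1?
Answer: -393/4 ≈ -98.250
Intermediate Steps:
l = -5 (l = -5 + 0 = -5)
J(P) = (-1 + P)/(2*P) (J(P) = (P - 1)/(P + P) = (-1 + P)/((2*P)) = (-1 + P)*(1/(2*P)) = (-1 + P)/(2*P))
G = 7/4 (G = -14*(-⅛) = 7/4 ≈ 1.7500)
f = -25/3 (f = -5*(-10/(-1 - 5)) = -5/((½)*(-⅕)*(-6)) = -5/⅗ = -5*5/3 = -25/3 ≈ -8.3333)
12*f + G = 12*(-25/3) + 7/4 = -100 + 7/4 = -393/4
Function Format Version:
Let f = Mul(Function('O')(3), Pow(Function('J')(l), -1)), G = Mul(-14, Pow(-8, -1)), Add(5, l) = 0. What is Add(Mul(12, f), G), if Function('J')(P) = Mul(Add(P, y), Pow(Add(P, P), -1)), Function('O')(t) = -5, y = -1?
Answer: Rational(-393, 4) ≈ -98.250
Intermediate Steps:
l = -5 (l = Add(-5, 0) = -5)
Function('J')(P) = Mul(Rational(1, 2), Pow(P, -1), Add(-1, P)) (Function('J')(P) = Mul(Add(P, -1), Pow(Add(P, P), -1)) = Mul(Add(-1, P), Pow(Mul(2, P), -1)) = Mul(Add(-1, P), Mul(Rational(1, 2), Pow(P, -1))) = Mul(Rational(1, 2), Pow(P, -1), Add(-1, P)))
G = Rational(7, 4) (G = Mul(-14, Rational(-1, 8)) = Rational(7, 4) ≈ 1.7500)
f = Rational(-25, 3) (f = Mul(-5, Pow(Mul(Rational(1, 2), Pow(-5, -1), Add(-1, -5)), -1)) = Mul(-5, Pow(Mul(Rational(1, 2), Rational(-1, 5), -6), -1)) = Mul(-5, Pow(Rational(3, 5), -1)) = Mul(-5, Rational(5, 3)) = Rational(-25, 3) ≈ -8.3333)
Add(Mul(12, f), G) = Add(Mul(12, Rational(-25, 3)), Rational(7, 4)) = Add(-100, Rational(7, 4)) = Rational(-393, 4)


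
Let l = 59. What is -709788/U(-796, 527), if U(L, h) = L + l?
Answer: 709788/737 ≈ 963.08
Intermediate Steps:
U(L, h) = 59 + L (U(L, h) = L + 59 = 59 + L)
-709788/U(-796, 527) = -709788/(59 - 796) = -709788/(-737) = -709788*(-1/737) = 709788/737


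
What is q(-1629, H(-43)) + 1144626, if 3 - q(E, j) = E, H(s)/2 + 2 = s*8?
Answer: 1146258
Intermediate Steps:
H(s) = -4 + 16*s (H(s) = -4 + 2*(s*8) = -4 + 2*(8*s) = -4 + 16*s)
q(E, j) = 3 - E
q(-1629, H(-43)) + 1144626 = (3 - 1*(-1629)) + 1144626 = (3 + 1629) + 1144626 = 1632 + 1144626 = 1146258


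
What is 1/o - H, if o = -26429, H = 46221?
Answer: -1221574810/26429 ≈ -46221.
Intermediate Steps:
1/o - H = 1/(-26429) - 1*46221 = -1/26429 - 46221 = -1221574810/26429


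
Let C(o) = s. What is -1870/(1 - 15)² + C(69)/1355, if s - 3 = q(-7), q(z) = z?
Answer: -1267317/132790 ≈ -9.5438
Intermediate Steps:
s = -4 (s = 3 - 7 = -4)
C(o) = -4
-1870/(1 - 15)² + C(69)/1355 = -1870/(1 - 15)² - 4/1355 = -1870/((-14)²) - 4*1/1355 = -1870/196 - 4/1355 = -1870*1/196 - 4/1355 = -935/98 - 4/1355 = -1267317/132790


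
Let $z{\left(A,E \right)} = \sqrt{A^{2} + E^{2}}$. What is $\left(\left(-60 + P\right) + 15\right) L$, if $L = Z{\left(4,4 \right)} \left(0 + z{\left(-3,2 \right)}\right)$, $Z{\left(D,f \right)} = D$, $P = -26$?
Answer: $- 284 \sqrt{13} \approx -1024.0$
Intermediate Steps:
$L = 4 \sqrt{13}$ ($L = 4 \left(0 + \sqrt{\left(-3\right)^{2} + 2^{2}}\right) = 4 \left(0 + \sqrt{9 + 4}\right) = 4 \left(0 + \sqrt{13}\right) = 4 \sqrt{13} \approx 14.422$)
$\left(\left(-60 + P\right) + 15\right) L = \left(\left(-60 - 26\right) + 15\right) 4 \sqrt{13} = \left(-86 + 15\right) 4 \sqrt{13} = - 71 \cdot 4 \sqrt{13} = - 284 \sqrt{13}$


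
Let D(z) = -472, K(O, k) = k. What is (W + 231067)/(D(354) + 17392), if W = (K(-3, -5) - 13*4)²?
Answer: 58579/4230 ≈ 13.848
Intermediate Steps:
W = 3249 (W = (-5 - 13*4)² = (-5 - 52)² = (-57)² = 3249)
(W + 231067)/(D(354) + 17392) = (3249 + 231067)/(-472 + 17392) = 234316/16920 = 234316*(1/16920) = 58579/4230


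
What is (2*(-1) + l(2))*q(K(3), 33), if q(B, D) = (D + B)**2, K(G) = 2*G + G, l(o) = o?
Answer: 0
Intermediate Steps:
K(G) = 3*G
q(B, D) = (B + D)**2
(2*(-1) + l(2))*q(K(3), 33) = (2*(-1) + 2)*(3*3 + 33)**2 = (-2 + 2)*(9 + 33)**2 = 0*42**2 = 0*1764 = 0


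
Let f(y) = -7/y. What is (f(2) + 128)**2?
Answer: 62001/4 ≈ 15500.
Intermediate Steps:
(f(2) + 128)**2 = (-7/2 + 128)**2 = (249/2)**2 = 62001/4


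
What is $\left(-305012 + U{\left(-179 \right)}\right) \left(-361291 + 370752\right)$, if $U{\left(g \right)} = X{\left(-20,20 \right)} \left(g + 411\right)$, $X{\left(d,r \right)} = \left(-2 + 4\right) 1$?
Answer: $-2881328628$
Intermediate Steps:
$X{\left(d,r \right)} = 2$ ($X{\left(d,r \right)} = 2 \cdot 1 = 2$)
$U{\left(g \right)} = 822 + 2 g$ ($U{\left(g \right)} = 2 \left(g + 411\right) = 2 \left(411 + g\right) = 822 + 2 g$)
$\left(-305012 + U{\left(-179 \right)}\right) \left(-361291 + 370752\right) = \left(-305012 + \left(822 + 2 \left(-179\right)\right)\right) \left(-361291 + 370752\right) = \left(-305012 + \left(822 - 358\right)\right) 9461 = \left(-305012 + 464\right) 9461 = \left(-304548\right) 9461 = -2881328628$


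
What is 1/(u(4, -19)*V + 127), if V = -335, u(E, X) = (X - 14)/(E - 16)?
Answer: -4/3177 ≈ -0.0012590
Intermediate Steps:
u(E, X) = (-14 + X)/(-16 + E)
1/(u(4, -19)*V + 127) = 1/(((-14 - 19)/(-16 + 4))*(-335) + 127) = 1/((-33/(-12))*(-335) + 127) = 1/(-1/12*(-33)*(-335) + 127) = 1/((11/4)*(-335) + 127) = 1/(-3685/4 + 127) = 1/(-3177/4) = -4/3177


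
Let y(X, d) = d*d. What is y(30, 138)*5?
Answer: 95220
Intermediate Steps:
y(X, d) = d²
y(30, 138)*5 = 138²*5 = 19044*5 = 95220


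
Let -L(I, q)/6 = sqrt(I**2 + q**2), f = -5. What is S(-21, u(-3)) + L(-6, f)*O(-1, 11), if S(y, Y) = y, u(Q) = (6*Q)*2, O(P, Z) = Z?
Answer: -21 - 66*sqrt(61) ≈ -536.48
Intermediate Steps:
L(I, q) = -6*sqrt(I**2 + q**2)
u(Q) = 12*Q
S(-21, u(-3)) + L(-6, f)*O(-1, 11) = -21 - 6*sqrt((-6)**2 + (-5)**2)*11 = -21 - 6*sqrt(36 + 25)*11 = -21 - 6*sqrt(61)*11 = -21 - 66*sqrt(61)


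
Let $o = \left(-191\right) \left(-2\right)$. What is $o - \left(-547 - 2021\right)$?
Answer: $2950$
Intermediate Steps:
$o = 382$
$o - \left(-547 - 2021\right) = 382 - \left(-547 - 2021\right) = 382 - -2568 = 382 + 2568 = 2950$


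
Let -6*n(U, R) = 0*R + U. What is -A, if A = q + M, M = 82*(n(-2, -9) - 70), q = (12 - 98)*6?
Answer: 18686/3 ≈ 6228.7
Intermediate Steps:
q = -516 (q = -86*6 = -516)
n(U, R) = -U/6 (n(U, R) = -(0*R + U)/6 = -(0 + U)/6 = -U/6)
M = -17138/3 (M = 82*(-⅙*(-2) - 70) = 82*(⅓ - 70) = 82*(-209/3) = -17138/3 ≈ -5712.7)
A = -18686/3 (A = -516 - 17138/3 = -18686/3 ≈ -6228.7)
-A = -1*(-18686/3) = 18686/3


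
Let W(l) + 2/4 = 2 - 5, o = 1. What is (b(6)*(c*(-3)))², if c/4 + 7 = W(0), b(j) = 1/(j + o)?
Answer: 324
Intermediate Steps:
W(l) = -7/2 (W(l) = -½ + (2 - 5) = -½ - 3 = -7/2)
b(j) = 1/(1 + j) (b(j) = 1/(j + 1) = 1/(1 + j))
c = -42 (c = -28 + 4*(-7/2) = -28 - 14 = -42)
(b(6)*(c*(-3)))² = ((-42*(-3))/(1 + 6))² = (126/7)² = ((⅐)*126)² = 18² = 324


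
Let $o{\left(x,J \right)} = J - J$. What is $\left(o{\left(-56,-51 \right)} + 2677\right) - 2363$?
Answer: $314$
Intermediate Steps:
$o{\left(x,J \right)} = 0$
$\left(o{\left(-56,-51 \right)} + 2677\right) - 2363 = \left(0 + 2677\right) - 2363 = 2677 - 2363 = 314$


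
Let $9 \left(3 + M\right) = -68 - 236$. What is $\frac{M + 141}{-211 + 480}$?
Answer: $\frac{938}{2421} \approx 0.38744$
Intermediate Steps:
$M = - \frac{331}{9}$ ($M = -3 + \frac{-68 - 236}{9} = -3 + \frac{1}{9} \left(-304\right) = -3 - \frac{304}{9} = - \frac{331}{9} \approx -36.778$)
$\frac{M + 141}{-211 + 480} = \frac{- \frac{331}{9} + 141}{-211 + 480} = \frac{938}{9 \cdot 269} = \frac{938}{9} \cdot \frac{1}{269} = \frac{938}{2421}$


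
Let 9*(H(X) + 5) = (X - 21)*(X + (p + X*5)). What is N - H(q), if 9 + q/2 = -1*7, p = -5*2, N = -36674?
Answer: -340727/9 ≈ -37859.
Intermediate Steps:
p = -10
q = -32 (q = -18 + 2*(-1*7) = -18 + 2*(-7) = -18 - 14 = -32)
H(X) = -5 + (-21 + X)*(-10 + 6*X)/9 (H(X) = -5 + ((X - 21)*(X + (-10 + X*5)))/9 = -5 + ((-21 + X)*(X + (-10 + 5*X)))/9 = -5 + ((-21 + X)*(-10 + 6*X))/9 = -5 + (-21 + X)*(-10 + 6*X)/9)
N - H(q) = -36674 - (55/3 - 136/9*(-32) + (2/3)*(-32)**2) = -36674 - (55/3 + 4352/9 + (2/3)*1024) = -36674 - (55/3 + 4352/9 + 2048/3) = -36674 - 1*10661/9 = -36674 - 10661/9 = -340727/9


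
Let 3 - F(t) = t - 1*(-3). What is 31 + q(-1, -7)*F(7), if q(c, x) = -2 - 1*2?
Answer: 59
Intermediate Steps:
q(c, x) = -4 (q(c, x) = -2 - 2 = -4)
F(t) = -t (F(t) = 3 - (t - 1*(-3)) = 3 - (t + 3) = 3 - (3 + t) = 3 + (-3 - t) = -t)
31 + q(-1, -7)*F(7) = 31 - (-4)*7 = 31 - 4*(-7) = 31 + 28 = 59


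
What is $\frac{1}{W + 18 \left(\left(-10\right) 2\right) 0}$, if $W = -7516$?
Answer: $- \frac{1}{7516} \approx -0.00013305$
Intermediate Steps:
$\frac{1}{W + 18 \left(\left(-10\right) 2\right) 0} = \frac{1}{-7516 + 18 \left(\left(-10\right) 2\right) 0} = \frac{1}{-7516 + 18 \left(-20\right) 0} = \frac{1}{-7516 - 0} = \frac{1}{-7516 + 0} = \frac{1}{-7516} = - \frac{1}{7516}$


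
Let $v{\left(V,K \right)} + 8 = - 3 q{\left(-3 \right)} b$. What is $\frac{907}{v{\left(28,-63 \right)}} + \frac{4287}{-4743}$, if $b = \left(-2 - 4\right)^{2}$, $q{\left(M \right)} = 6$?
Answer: $- \frac{2371391}{1037136} \approx -2.2865$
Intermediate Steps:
$b = 36$ ($b = \left(-6\right)^{2} = 36$)
$v{\left(V,K \right)} = -656$ ($v{\left(V,K \right)} = -8 + \left(-3\right) 6 \cdot 36 = -8 - 648 = -656$)
$\frac{907}{v{\left(28,-63 \right)}} + \frac{4287}{-4743} = \frac{907}{-656} + \frac{4287}{-4743} = 907 \left(- \frac{1}{656}\right) + 4287 \left(- \frac{1}{4743}\right) = - \frac{907}{656} - \frac{1429}{1581} = - \frac{2371391}{1037136}$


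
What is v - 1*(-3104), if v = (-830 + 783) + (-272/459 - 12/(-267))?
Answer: 7344655/2403 ≈ 3056.5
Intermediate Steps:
v = -114257/2403 (v = -47 + (-272*1/459 - 12*(-1/267)) = -47 + (-16/27 + 4/89) = -47 - 1316/2403 = -114257/2403 ≈ -47.548)
v - 1*(-3104) = -114257/2403 - 1*(-3104) = -114257/2403 + 3104 = 7344655/2403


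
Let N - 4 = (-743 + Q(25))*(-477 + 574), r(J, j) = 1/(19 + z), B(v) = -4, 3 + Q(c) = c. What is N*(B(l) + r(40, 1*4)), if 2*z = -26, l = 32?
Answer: 536153/2 ≈ 2.6808e+5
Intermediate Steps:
Q(c) = -3 + c
z = -13 (z = (1/2)*(-26) = -13)
r(J, j) = 1/6 (r(J, j) = 1/(19 - 13) = 1/6)
N = -69933 (N = 4 + (-743 + (-3 + 25))*(-477 + 574) = 4 + (-743 + 22)*97 = 4 - 721*97 = 4 - 69937 = -69933)
N*(B(l) + r(40, 1*4)) = -69933*(-4 + 1/6) = -69933*(-23/6) = 536153/2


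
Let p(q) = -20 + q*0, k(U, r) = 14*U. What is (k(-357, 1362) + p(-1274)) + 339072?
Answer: 334054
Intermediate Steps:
p(q) = -20 (p(q) = -20 + 0 = -20)
(k(-357, 1362) + p(-1274)) + 339072 = (14*(-357) - 20) + 339072 = (-4998 - 20) + 339072 = -5018 + 339072 = 334054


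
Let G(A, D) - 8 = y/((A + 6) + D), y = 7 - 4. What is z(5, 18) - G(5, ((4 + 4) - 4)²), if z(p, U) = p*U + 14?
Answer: 863/9 ≈ 95.889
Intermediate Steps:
y = 3
G(A, D) = 8 + 3/(6 + A + D) (G(A, D) = 8 + 3/((A + 6) + D) = 8 + 3/((6 + A) + D) = 8 + 3/(6 + A + D))
z(p, U) = 14 + U*p (z(p, U) = U*p + 14 = 14 + U*p)
z(5, 18) - G(5, ((4 + 4) - 4)²) = (14 + 18*5) - (51 + 8*5 + 8*((4 + 4) - 4)²)/(6 + 5 + ((4 + 4) - 4)²) = (14 + 90) - (51 + 40 + 8*(8 - 4)²)/(6 + 5 + (8 - 4)²) = 104 - (51 + 40 + 8*4²)/(6 + 5 + 4²) = 104 - (51 + 40 + 8*16)/(6 + 5 + 16) = 104 - (51 + 40 + 128)/27 = 104 - 219/27 = 104 - 1*73/9 = 104 - 73/9 = 863/9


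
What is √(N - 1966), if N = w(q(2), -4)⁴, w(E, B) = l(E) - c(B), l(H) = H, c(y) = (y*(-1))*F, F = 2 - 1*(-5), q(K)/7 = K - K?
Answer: √612690 ≈ 782.75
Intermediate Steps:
q(K) = 0 (q(K) = 7*(K - K) = 7*0 = 0)
F = 7 (F = 2 + 5 = 7)
c(y) = -7*y (c(y) = (y*(-1))*7 = -y*7 = -7*y)
w(E, B) = E + 7*B (w(E, B) = E - (-7)*B = E + 7*B)
N = 614656 (N = (0 + 7*(-4))⁴ = (0 - 28)⁴ = (-28)⁴ = 614656)
√(N - 1966) = √(614656 - 1966) = √612690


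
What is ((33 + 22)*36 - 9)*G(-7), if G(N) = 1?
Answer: 1971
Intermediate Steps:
((33 + 22)*36 - 9)*G(-7) = ((33 + 22)*36 - 9)*1 = (55*36 - 9)*1 = (1980 - 9)*1 = 1971*1 = 1971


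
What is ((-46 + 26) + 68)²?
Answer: 2304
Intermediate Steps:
((-46 + 26) + 68)² = (-20 + 68)² = 48² = 2304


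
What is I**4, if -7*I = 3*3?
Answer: 6561/2401 ≈ 2.7326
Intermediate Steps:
I = -9/7 (I = -3*3/7 = -1/7*9 = -9/7 ≈ -1.2857)
I**4 = (-9/7)**4 = 6561/2401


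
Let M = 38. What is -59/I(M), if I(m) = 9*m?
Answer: -59/342 ≈ -0.17251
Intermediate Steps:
-59/I(M) = -59/(9*38) = -59/342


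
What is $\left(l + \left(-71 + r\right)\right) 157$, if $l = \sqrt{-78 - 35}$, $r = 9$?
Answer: $-9734 + 157 i \sqrt{113} \approx -9734.0 + 1668.9 i$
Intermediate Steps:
$l = i \sqrt{113}$ ($l = \sqrt{-113} = i \sqrt{113} \approx 10.63 i$)
$\left(l + \left(-71 + r\right)\right) 157 = \left(i \sqrt{113} + \left(-71 + 9\right)\right) 157 = \left(i \sqrt{113} - 62\right) 157 = \left(-62 + i \sqrt{113}\right) 157 = -9734 + 157 i \sqrt{113}$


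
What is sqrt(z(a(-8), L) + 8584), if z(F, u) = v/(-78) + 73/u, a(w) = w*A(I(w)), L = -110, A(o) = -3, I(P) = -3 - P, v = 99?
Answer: sqrt(4387367270)/715 ≈ 92.639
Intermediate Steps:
a(w) = -3*w (a(w) = w*(-3) = -3*w)
z(F, u) = -33/26 + 73/u (z(F, u) = 99/(-78) + 73/u = 99*(-1/78) + 73/u = -33/26 + 73/u)
sqrt(z(a(-8), L) + 8584) = sqrt((-33/26 + 73/(-110)) + 8584) = sqrt((-33/26 + 73*(-1/110)) + 8584) = sqrt((-33/26 - 73/110) + 8584) = sqrt(-1382/715 + 8584) = sqrt(6136178/715) = sqrt(4387367270)/715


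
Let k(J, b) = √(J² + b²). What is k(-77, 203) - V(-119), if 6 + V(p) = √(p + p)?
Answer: 6 + 7*√962 - I*√238 ≈ 223.11 - 15.427*I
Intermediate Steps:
V(p) = -6 + √2*√p (V(p) = -6 + √(p + p) = -6 + √(2*p) = -6 + √2*√p)
k(-77, 203) - V(-119) = √((-77)² + 203²) - (-6 + √2*√(-119)) = √(5929 + 41209) - (-6 + √2*(I*√119)) = √47138 - (-6 + I*√238) = 7*√962 + (6 - I*√238) = 6 + 7*√962 - I*√238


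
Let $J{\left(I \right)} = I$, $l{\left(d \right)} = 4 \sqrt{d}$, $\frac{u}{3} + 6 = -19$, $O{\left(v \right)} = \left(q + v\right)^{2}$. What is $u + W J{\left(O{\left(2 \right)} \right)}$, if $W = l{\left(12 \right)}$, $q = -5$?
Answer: $-75 + 72 \sqrt{3} \approx 49.708$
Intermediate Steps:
$O{\left(v \right)} = \left(-5 + v\right)^{2}$
$u = -75$ ($u = -18 + 3 \left(-19\right) = -18 - 57 = -75$)
$W = 8 \sqrt{3}$ ($W = 4 \sqrt{12} = 4 \cdot 2 \sqrt{3} = 8 \sqrt{3} \approx 13.856$)
$u + W J{\left(O{\left(2 \right)} \right)} = -75 + 8 \sqrt{3} \left(-5 + 2\right)^{2} = -75 + 8 \sqrt{3} \left(-3\right)^{2} = -75 + 8 \sqrt{3} \cdot 9 = -75 + 72 \sqrt{3}$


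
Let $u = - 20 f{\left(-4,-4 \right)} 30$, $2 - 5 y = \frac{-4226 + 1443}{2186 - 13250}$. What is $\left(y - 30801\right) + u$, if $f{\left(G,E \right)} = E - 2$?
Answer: $- \frac{300947995}{11064} \approx -27201.0$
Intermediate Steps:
$f{\left(G,E \right)} = -2 + E$
$y = \frac{3869}{11064}$ ($y = \frac{2}{5} - \frac{\left(-4226 + 1443\right) \frac{1}{2186 - 13250}}{5} = \frac{2}{5} - \frac{\left(-2783\right) \frac{1}{-11064}}{5} = \frac{2}{5} - \frac{\left(-2783\right) \left(- \frac{1}{11064}\right)}{5} = \frac{2}{5} - \frac{2783}{55320} = \frac{3869}{11064} \approx 0.34969$)
$u = 3600$ ($u = - 20 \left(-2 - 4\right) 30 = \left(-20\right) \left(-6\right) 30 = 120 \cdot 30 = 3600$)
$\left(y - 30801\right) + u = \left(\frac{3869}{11064} - 30801\right) + 3600 = - \frac{340778395}{11064} + 3600 = - \frac{300947995}{11064}$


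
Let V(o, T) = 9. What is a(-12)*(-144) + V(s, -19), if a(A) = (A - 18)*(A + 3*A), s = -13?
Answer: -207351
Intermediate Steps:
a(A) = 4*A*(-18 + A) (a(A) = (-18 + A)*(4*A) = 4*A*(-18 + A))
a(-12)*(-144) + V(s, -19) = (4*(-12)*(-18 - 12))*(-144) + 9 = (4*(-12)*(-30))*(-144) + 9 = 1440*(-144) + 9 = -207360 + 9 = -207351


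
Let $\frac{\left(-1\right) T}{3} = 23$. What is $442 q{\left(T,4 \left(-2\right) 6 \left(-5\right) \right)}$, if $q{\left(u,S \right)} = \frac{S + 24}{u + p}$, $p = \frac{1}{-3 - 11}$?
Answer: $- \frac{1633632}{967} \approx -1689.4$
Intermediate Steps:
$T = -69$ ($T = \left(-3\right) 23 = -69$)
$p = - \frac{1}{14}$ ($p = \frac{1}{-14} = - \frac{1}{14} \approx -0.071429$)
$q{\left(u,S \right)} = \frac{24 + S}{- \frac{1}{14} + u}$ ($q{\left(u,S \right)} = \frac{S + 24}{u - \frac{1}{14}} = \frac{24 + S}{- \frac{1}{14} + u}$)
$442 q{\left(T,4 \left(-2\right) 6 \left(-5\right) \right)} = 442 \frac{14 \left(24 + 4 \left(-2\right) 6 \left(-5\right)\right)}{-1 + 14 \left(-69\right)} = 442 \frac{14 \left(24 - -240\right)}{-1 - 966} = 442 \frac{14 \left(24 + 240\right)}{-967} = 442 \cdot 14 \left(- \frac{1}{967}\right) 264 = 442 \left(- \frac{3696}{967}\right) = - \frac{1633632}{967}$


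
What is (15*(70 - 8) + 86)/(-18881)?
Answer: -1016/18881 ≈ -0.053811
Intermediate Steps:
(15*(70 - 8) + 86)/(-18881) = (15*62 + 86)*(-1/18881) = (930 + 86)*(-1/18881) = 1016*(-1/18881) = -1016/18881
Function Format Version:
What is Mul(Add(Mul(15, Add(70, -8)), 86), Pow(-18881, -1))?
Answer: Rational(-1016, 18881) ≈ -0.053811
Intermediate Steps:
Mul(Add(Mul(15, Add(70, -8)), 86), Pow(-18881, -1)) = Mul(Add(Mul(15, 62), 86), Rational(-1, 18881)) = Mul(Add(930, 86), Rational(-1, 18881)) = Mul(1016, Rational(-1, 18881)) = Rational(-1016, 18881)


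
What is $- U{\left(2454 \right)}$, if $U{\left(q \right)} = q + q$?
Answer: $-4908$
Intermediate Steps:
$U{\left(q \right)} = 2 q$
$- U{\left(2454 \right)} = - 2 \cdot 2454 = \left(-1\right) 4908 = -4908$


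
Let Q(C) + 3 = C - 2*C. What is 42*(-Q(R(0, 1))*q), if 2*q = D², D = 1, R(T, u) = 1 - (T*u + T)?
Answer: 84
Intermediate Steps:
R(T, u) = 1 - T - T*u (R(T, u) = 1 - (T + T*u) = 1 + (-T - T*u) = 1 - T - T*u)
Q(C) = -3 - C (Q(C) = -3 + (C - 2*C) = -3 - C)
q = ½ (q = (½)*1² = (½)*1 = ½ ≈ 0.50000)
42*(-Q(R(0, 1))*q) = 42*(-(-3 - (1 - 1*0 - 1*0*1))/2) = 42*(-(-3 - (1 + 0 + 0))/2) = 42*(-(-3 - 1*1)/2) = 42*(-(-3 - 1)/2) = 42*(-(-4)/2) = 42*(-1*(-2)) = 42*2 = 84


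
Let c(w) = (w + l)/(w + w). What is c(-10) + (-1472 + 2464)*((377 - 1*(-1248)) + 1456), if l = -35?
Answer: 12225417/4 ≈ 3.0564e+6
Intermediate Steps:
c(w) = (-35 + w)/(2*w) (c(w) = (w - 35)/(w + w) = (-35 + w)/((2*w)) = (-35 + w)*(1/(2*w)) = (-35 + w)/(2*w))
c(-10) + (-1472 + 2464)*((377 - 1*(-1248)) + 1456) = (½)*(-35 - 10)/(-10) + (-1472 + 2464)*((377 - 1*(-1248)) + 1456) = (½)*(-⅒)*(-45) + 992*((377 + 1248) + 1456) = 9/4 + 992*(1625 + 1456) = 9/4 + 992*3081 = 9/4 + 3056352 = 12225417/4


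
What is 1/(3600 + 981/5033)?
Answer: 5033/18119781 ≈ 0.00027776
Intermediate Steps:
1/(3600 + 981/5033) = 1/(18119781/5033) = 5033/18119781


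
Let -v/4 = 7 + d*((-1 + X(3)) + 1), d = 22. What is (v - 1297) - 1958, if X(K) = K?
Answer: -3547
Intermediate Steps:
v = -292 (v = -4*(7 + 22*((-1 + 3) + 1)) = -4*(7 + 22*(2 + 1)) = -4*(7 + 22*3) = -4*(7 + 66) = -4*73 = -292)
(v - 1297) - 1958 = (-292 - 1297) - 1958 = -1589 - 1958 = -3547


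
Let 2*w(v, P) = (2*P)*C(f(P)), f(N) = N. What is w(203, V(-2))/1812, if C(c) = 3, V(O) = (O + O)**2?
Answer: 4/151 ≈ 0.026490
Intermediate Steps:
V(O) = 4*O**2 (V(O) = (2*O)**2 = 4*O**2)
w(v, P) = 3*P (w(v, P) = ((2*P)*3)/2 = (6*P)/2 = 3*P)
w(203, V(-2))/1812 = (3*(4*(-2)**2))/1812 = (3*(4*4))*(1/1812) = (3*16)*(1/1812) = 48*(1/1812) = 4/151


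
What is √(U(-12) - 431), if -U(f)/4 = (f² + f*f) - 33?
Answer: I*√1451 ≈ 38.092*I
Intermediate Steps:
U(f) = 132 - 8*f² (U(f) = -4*((f² + f*f) - 33) = -4*((f² + f²) - 33) = -4*(2*f² - 33) = -4*(-33 + 2*f²) = 132 - 8*f²)
√(U(-12) - 431) = √((132 - 8*(-12)²) - 431) = √((132 - 8*144) - 431) = √((132 - 1152) - 431) = √(-1020 - 431) = √(-1451) = I*√1451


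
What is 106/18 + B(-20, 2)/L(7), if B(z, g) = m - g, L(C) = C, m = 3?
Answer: 380/63 ≈ 6.0317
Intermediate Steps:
B(z, g) = 3 - g
106/18 + B(-20, 2)/L(7) = 106/18 + (3 - 1*2)/7 = 106*(1/18) + (3 - 2)*(⅐) = 53/9 + 1*(⅐) = 53/9 + ⅐ = 380/63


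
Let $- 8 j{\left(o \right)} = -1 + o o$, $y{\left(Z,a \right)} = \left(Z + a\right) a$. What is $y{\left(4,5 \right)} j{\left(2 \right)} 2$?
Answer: $- \frac{135}{4} \approx -33.75$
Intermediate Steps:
$y{\left(Z,a \right)} = a \left(Z + a\right)$
$j{\left(o \right)} = \frac{1}{8} - \frac{o^{2}}{8}$ ($j{\left(o \right)} = - \frac{-1 + o o}{8} = - \frac{-1 + o^{2}}{8} = \frac{1}{8} - \frac{o^{2}}{8}$)
$y{\left(4,5 \right)} j{\left(2 \right)} 2 = 5 \left(4 + 5\right) \left(\frac{1}{8} - \frac{2^{2}}{8}\right) 2 = 5 \cdot 9 \left(\frac{1}{8} - \frac{1}{2}\right) 2 = 45 \left(\frac{1}{8} - \frac{1}{2}\right) 2 = 45 \left(- \frac{3}{8}\right) 2 = \left(- \frac{135}{8}\right) 2 = - \frac{135}{4}$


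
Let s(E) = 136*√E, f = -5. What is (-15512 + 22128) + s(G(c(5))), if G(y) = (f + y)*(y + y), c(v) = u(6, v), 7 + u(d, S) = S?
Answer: 6616 + 272*√7 ≈ 7335.6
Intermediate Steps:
u(d, S) = -7 + S
c(v) = -7 + v
G(y) = 2*y*(-5 + y) (G(y) = (-5 + y)*(y + y) = (-5 + y)*(2*y) = 2*y*(-5 + y))
(-15512 + 22128) + s(G(c(5))) = (-15512 + 22128) + 136*√(2*(-7 + 5)*(-5 + (-7 + 5))) = 6616 + 136*√(2*(-2)*(-5 - 2)) = 6616 + 136*√(2*(-2)*(-7)) = 6616 + 136*√28 = 6616 + 136*(2*√7) = 6616 + 272*√7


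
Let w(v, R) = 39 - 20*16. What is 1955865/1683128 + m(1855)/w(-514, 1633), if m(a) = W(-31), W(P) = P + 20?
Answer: 568112473/472958968 ≈ 1.2012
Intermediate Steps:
W(P) = 20 + P
m(a) = -11 (m(a) = 20 - 31 = -11)
w(v, R) = -281 (w(v, R) = 39 - 1*320 = 39 - 320 = -281)
1955865/1683128 + m(1855)/w(-514, 1633) = 1955865/1683128 - 11/(-281) = 1955865*(1/1683128) - 11*(-1/281) = 1955865/1683128 + 11/281 = 568112473/472958968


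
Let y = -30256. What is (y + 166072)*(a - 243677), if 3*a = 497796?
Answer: -10559014920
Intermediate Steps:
a = 165932 (a = (⅓)*497796 = 165932)
(y + 166072)*(a - 243677) = (-30256 + 166072)*(165932 - 243677) = 135816*(-77745) = -10559014920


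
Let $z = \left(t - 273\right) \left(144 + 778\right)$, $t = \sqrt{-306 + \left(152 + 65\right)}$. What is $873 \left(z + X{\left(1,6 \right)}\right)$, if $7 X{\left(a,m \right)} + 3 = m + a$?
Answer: $- \frac{1538171874}{7} + 804906 i \sqrt{89} \approx -2.1974 \cdot 10^{8} + 7.5935 \cdot 10^{6} i$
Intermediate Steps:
$t = i \sqrt{89}$ ($t = \sqrt{-306 + 217} = \sqrt{-89} = i \sqrt{89} \approx 9.434 i$)
$X{\left(a,m \right)} = - \frac{3}{7} + \frac{a}{7} + \frac{m}{7}$ ($X{\left(a,m \right)} = - \frac{3}{7} + \frac{m + a}{7} = - \frac{3}{7} + \frac{a + m}{7} = - \frac{3}{7} + \left(\frac{a}{7} + \frac{m}{7}\right) = - \frac{3}{7} + \frac{a}{7} + \frac{m}{7}$)
$z = -251706 + 922 i \sqrt{89}$ ($z = \left(i \sqrt{89} - 273\right) \left(144 + 778\right) = \left(-273 + i \sqrt{89}\right) 922 = -251706 + 922 i \sqrt{89} \approx -2.5171 \cdot 10^{5} + 8698.1 i$)
$873 \left(z + X{\left(1,6 \right)}\right) = 873 \left(\left(-251706 + 922 i \sqrt{89}\right) + \left(- \frac{3}{7} + \frac{1}{7} \cdot 1 + \frac{1}{7} \cdot 6\right)\right) = 873 \left(\left(-251706 + 922 i \sqrt{89}\right) + \left(- \frac{3}{7} + \frac{1}{7} + \frac{6}{7}\right)\right) = 873 \left(\left(-251706 + 922 i \sqrt{89}\right) + \frac{4}{7}\right) = 873 \left(- \frac{1761938}{7} + 922 i \sqrt{89}\right) = - \frac{1538171874}{7} + 804906 i \sqrt{89}$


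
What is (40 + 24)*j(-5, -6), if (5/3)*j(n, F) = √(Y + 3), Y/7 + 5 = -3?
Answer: 192*I*√53/5 ≈ 279.56*I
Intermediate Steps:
Y = -56 (Y = -35 + 7*(-3) = -35 - 21 = -56)
j(n, F) = 3*I*√53/5 (j(n, F) = 3*√(-56 + 3)/5 = 3*√(-53)/5 = 3*(I*√53)/5 = 3*I*√53/5)
(40 + 24)*j(-5, -6) = (40 + 24)*(3*I*√53/5) = 64*(3*I*√53/5) = 192*I*√53/5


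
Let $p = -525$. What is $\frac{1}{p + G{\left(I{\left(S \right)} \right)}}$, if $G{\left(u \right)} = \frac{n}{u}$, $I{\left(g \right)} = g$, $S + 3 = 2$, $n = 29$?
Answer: $- \frac{1}{554} \approx -0.0018051$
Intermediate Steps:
$S = -1$ ($S = -3 + 2 = -1$)
$G{\left(u \right)} = \frac{29}{u}$
$\frac{1}{p + G{\left(I{\left(S \right)} \right)}} = \frac{1}{-525 + \frac{29}{-1}} = \frac{1}{-525 + 29 \left(-1\right)} = \frac{1}{-525 - 29} = \frac{1}{-554} = - \frac{1}{554}$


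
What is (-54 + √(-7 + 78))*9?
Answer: -486 + 9*√71 ≈ -410.16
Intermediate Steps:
(-54 + √(-7 + 78))*9 = (-54 + √71)*9 = -486 + 9*√71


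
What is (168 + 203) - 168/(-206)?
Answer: 38297/103 ≈ 371.82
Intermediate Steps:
(168 + 203) - 168/(-206) = 371 - 168*(-1/206) = 371 + 84/103 = 38297/103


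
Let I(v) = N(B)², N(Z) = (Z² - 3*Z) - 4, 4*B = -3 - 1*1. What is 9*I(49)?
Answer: 0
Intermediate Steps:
B = -1 (B = (-3 - 1*1)/4 = (-3 - 1)/4 = (¼)*(-4) = -1)
N(Z) = -4 + Z² - 3*Z
I(v) = 0 (I(v) = (-4 + (-1)² - 3*(-1))² = (-4 + 1 + 3)² = 0² = 0)
9*I(49) = 9*0 = 0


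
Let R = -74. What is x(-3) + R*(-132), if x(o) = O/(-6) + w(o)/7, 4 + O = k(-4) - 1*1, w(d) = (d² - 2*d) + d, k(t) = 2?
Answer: 136783/14 ≈ 9770.2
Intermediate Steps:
w(d) = d² - d
O = -3 (O = -4 + (2 - 1*1) = -4 + (2 - 1) = -4 + 1 = -3)
x(o) = ½ + o*(-1 + o)/7 (x(o) = -3/(-6) + (o*(-1 + o))/7 = -3*(-⅙) + (o*(-1 + o))*(⅐) = ½ + o*(-1 + o)/7)
x(-3) + R*(-132) = (½ + (⅐)*(-3)*(-1 - 3)) - 74*(-132) = (½ + (⅐)*(-3)*(-4)) + 9768 = (½ + 12/7) + 9768 = 31/14 + 9768 = 136783/14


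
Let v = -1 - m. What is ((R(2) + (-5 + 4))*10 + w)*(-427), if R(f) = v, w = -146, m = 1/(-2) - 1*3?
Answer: 55937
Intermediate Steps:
m = -7/2 (m = -½ - 3 = -7/2 ≈ -3.5000)
v = 5/2 (v = -1 - 1*(-7/2) = -1 + 7/2 = 5/2 ≈ 2.5000)
R(f) = 5/2
((R(2) + (-5 + 4))*10 + w)*(-427) = ((5/2 + (-5 + 4))*10 - 146)*(-427) = ((5/2 - 1)*10 - 146)*(-427) = ((3/2)*10 - 146)*(-427) = (15 - 146)*(-427) = -131*(-427) = 55937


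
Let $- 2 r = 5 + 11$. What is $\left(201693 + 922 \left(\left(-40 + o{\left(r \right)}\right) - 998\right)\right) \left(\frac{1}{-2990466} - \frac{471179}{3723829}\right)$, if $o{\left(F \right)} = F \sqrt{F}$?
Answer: $\frac{118257213731675261}{1237331557146} + \frac{10393141759920368 i \sqrt{2}}{5567992007157} \approx 95574.0 + 2639.8 i$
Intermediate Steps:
$r = -8$ ($r = - \frac{5 + 11}{2} = \left(- \frac{1}{2}\right) 16 = -8$)
$o{\left(F \right)} = F^{\frac{3}{2}}$
$\left(201693 + 922 \left(\left(-40 + o{\left(r \right)}\right) - 998\right)\right) \left(\frac{1}{-2990466} - \frac{471179}{3723829}\right) = \left(201693 + 922 \left(\left(-40 + \left(-8\right)^{\frac{3}{2}}\right) - 998\right)\right) \left(\frac{1}{-2990466} - \frac{471179}{3723829}\right) = \left(201693 + 922 \left(\left(-40 - 16 i \sqrt{2}\right) - 998\right)\right) \left(- \frac{1}{2990466} - \frac{471179}{3723829}\right) = \left(201693 + 922 \left(-1038 - 16 i \sqrt{2}\right)\right) \left(- \frac{1}{2990466} - \frac{471179}{3723829}\right) = \left(201693 - \left(957036 + 14752 i \sqrt{2}\right)\right) \left(- \frac{1409048503243}{11135984014314}\right) = \left(-755343 - 14752 i \sqrt{2}\right) \left(- \frac{1409048503243}{11135984014314}\right) = \frac{118257213731675261}{1237331557146} + \frac{10393141759920368 i \sqrt{2}}{5567992007157}$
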